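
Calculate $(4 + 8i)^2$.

(a + bi)^2 = a^2 - b^2 + 2abi
= 4^2 - 8^2 + 2*4*8i
= -48 + 64i


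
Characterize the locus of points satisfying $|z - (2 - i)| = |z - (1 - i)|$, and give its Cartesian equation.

|z - z1| = |z - z2| means z is equidistant from z1 and z2,
i.e. the perpendicular bisector of the segment from (2, -1) to (1, -1) (midpoint (3/2, -1)).
With z = x + yi, square both sides:
(x - 2)^2 + (y - (-1))^2 = (x - 1)^2 + (y - (-1))^2
The x^2 and y^2 terms cancel: -2x + 0y = 2 - 5 = -3
Simplify: x = 3/2
Locus: Perpendicular bisector of the segment from (2, -1) to (1, -1): the line x = 3/2


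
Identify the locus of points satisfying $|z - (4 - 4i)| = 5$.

|z - z0| = r describes a circle centered at z0 with radius r
Here z0 = 4 - 4i and r = 5
Locus: Circle centered at (4, -4) with radius 5


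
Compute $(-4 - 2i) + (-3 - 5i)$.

(-4 + (-3)) + (-2 + (-5))i = -7 - 7i


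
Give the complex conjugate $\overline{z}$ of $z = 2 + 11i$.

If z = a + bi, then conjugate(z) = a - bi
conjugate(2 + 11i) = 2 - 11i


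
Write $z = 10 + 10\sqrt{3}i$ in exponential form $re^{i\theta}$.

r = |z| = sqrt((10)^2 + (10*sqrt(3))^2) = sqrt(100 + 300) = sqrt(400) = 20
θ = arctan(b/a) = arctan(17.3205/10) (quadrant-adjusted) = 60° = π/3
z = 20e^(i*π/3)


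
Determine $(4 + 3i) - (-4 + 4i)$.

(4 - (-4)) + (3 - 4)i = 8 - i


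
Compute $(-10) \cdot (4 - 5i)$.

(a1*a2 - b1*b2) + (a1*b2 + b1*a2)i
= (-40 - 0) + (50 + 0)i
= -40 + 50i


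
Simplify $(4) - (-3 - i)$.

(4 - (-3)) + (0 - (-1))i = 7 + i


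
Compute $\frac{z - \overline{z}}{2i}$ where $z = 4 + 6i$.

z - conjugate(z) = 2bi
(z - conjugate(z))/(2i) = 2bi/(2i) = b = 6


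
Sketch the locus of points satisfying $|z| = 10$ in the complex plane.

|z| = 10 means sqrt(x^2 + y^2) = 10
This is a circle of radius 10 centered at the origin


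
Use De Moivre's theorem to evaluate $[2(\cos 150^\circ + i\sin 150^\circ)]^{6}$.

By De Moivre: z^n = r^n(cos(nθ) + i sin(nθ))
= 2^6(cos(6*150°) + i sin(6*150°))
= 64(cos 180° + i sin 180°)
= -64


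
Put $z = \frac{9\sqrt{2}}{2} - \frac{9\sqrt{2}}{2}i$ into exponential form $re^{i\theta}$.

r = |z| = sqrt((9*sqrt(2)/2)^2 + (-9*sqrt(2)/2)^2) = sqrt(81/2 + 81/2) = sqrt(81) = 9
θ = arctan(b/a) = arctan(-6.364/6.364) (quadrant-adjusted) = -45° = -π/4
z = 9e^(-i*π/4)


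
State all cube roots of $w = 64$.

|w| = 64, arg(w) = 0°
Root modulus = 64^(1/3) = 4
Root arguments: θ_k = (0° + 360°k)/3 for k = 0, 1, ..., 2
Roots: 4, -2 + 2*sqrt(3)i, -2 - 2*sqrt(3)i


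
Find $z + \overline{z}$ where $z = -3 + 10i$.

z + conjugate(z) = (a + bi) + (a - bi) = 2a
= 2 * (-3) = -6


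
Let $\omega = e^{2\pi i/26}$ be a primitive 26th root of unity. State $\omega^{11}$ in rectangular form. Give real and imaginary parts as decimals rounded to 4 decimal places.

ω^11 = e^(2πi·11/26) = e^(i·11π/13)
= cos(11π/13) + i sin(11π/13)
= -0.8855 + 0.4647i


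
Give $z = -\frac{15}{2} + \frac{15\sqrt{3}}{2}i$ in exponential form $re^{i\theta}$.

r = |z| = sqrt((-15/2)^2 + (15*sqrt(3)/2)^2) = sqrt(225/4 + 675/4) = sqrt(225) = 15
θ = arctan(b/a) = arctan(12.9904/-7.5) (quadrant-adjusted) = 120° = 2π/3
z = 15e^(i*2π/3)


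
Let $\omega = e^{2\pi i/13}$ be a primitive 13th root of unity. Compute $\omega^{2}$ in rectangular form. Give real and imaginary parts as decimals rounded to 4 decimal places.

ω^2 = e^(2πi·2/13) = e^(i·4π/13)
= cos(4π/13) + i sin(4π/13)
= 0.5681 + 0.8230i


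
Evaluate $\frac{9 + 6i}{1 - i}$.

Multiply numerator and denominator by conjugate (1 + i):
= (9 + 6i)(1 + i) / (1^2 + (-1)^2)
= (3 + 15i) / 2
= 3/2 + (15/2)i


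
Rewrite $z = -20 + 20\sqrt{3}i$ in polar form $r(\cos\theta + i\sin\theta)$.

r = |z| = sqrt(a^2 + b^2) = sqrt((-20)^2 + (20*sqrt(3))^2) = sqrt(400 + 1200) = sqrt(1600) = 40
θ = arctan(b/a) = arctan(34.641/-20) (quadrant-adjusted) = 120°
z = 40(cos 120° + i sin 120°)


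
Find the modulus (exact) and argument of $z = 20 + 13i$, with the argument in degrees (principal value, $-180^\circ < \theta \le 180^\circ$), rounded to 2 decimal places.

|z| = sqrt(20^2 + 13^2) = sqrt(569)
arg(z) = arctan(b/a) = arctan(13/20) (quadrant-adjusted) = 33.02°


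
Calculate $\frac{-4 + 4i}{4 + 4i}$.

Multiply numerator and denominator by conjugate (4 - 4i):
= (-4 + 4i)(4 - 4i) / (4^2 + 4^2)
= (32i) / 32
= i


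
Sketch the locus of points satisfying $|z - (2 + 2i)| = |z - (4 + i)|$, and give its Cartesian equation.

|z - z1| = |z - z2| means z is equidistant from z1 and z2,
i.e. the perpendicular bisector of the segment from (2, 2) to (4, 1) (midpoint (3, 3/2)).
With z = x + yi, square both sides:
(x - 2)^2 + (y - 2)^2 = (x - 4)^2 + (y - 1)^2
The x^2 and y^2 terms cancel: 4x + (-2)y = 17 - 8 = 9
Simplify: 4x - 2y = 9
Locus: Perpendicular bisector of the segment from (2, 2) to (4, 1): the line 4x - 2y = 9


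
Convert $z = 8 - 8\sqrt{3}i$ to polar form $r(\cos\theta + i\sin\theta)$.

r = |z| = sqrt(a^2 + b^2) = sqrt((8)^2 + (-8*sqrt(3))^2) = sqrt(64 + 192) = sqrt(256) = 16
θ = arctan(b/a) = arctan(-13.8564/8) (quadrant-adjusted) = 300°
z = 16(cos 300° + i sin 300°)


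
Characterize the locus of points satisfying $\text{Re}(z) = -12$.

Re(z) = x where z = x + yi; the equation x = -12 is satisfied by all points with that x-coordinate
Locus: Vertical line x = -12


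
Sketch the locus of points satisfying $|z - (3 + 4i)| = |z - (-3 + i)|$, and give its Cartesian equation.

|z - z1| = |z - z2| means z is equidistant from z1 and z2,
i.e. the perpendicular bisector of the segment from (3, 4) to (-3, 1) (midpoint (0, 5/2)).
With z = x + yi, square both sides:
(x - 3)^2 + (y - 4)^2 = (x - (-3))^2 + (y - 1)^2
The x^2 and y^2 terms cancel: -12x + (-6)y = 10 - 25 = -15
Simplify: 4x + 2y = 5
Locus: Perpendicular bisector of the segment from (3, 4) to (-3, 1): the line 4x + 2y = 5


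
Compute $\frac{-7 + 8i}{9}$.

Divisor is real, so divide each part by 9:
= -7/9 + (8/9)i


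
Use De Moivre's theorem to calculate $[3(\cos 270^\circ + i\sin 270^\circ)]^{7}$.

By De Moivre: z^n = r^n(cos(nθ) + i sin(nθ))
= 3^7(cos(7*270°) + i sin(7*270°))
= 2187(cos 90° + i sin 90°)
= 2187i


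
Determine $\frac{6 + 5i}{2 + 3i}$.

Multiply numerator and denominator by conjugate (2 - 3i):
= (6 + 5i)(2 - 3i) / (2^2 + 3^2)
= (27 - 8i) / 13
= 27/13 - (8/13)i


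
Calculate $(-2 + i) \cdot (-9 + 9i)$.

(a1*a2 - b1*b2) + (a1*b2 + b1*a2)i
= (18 - 9) + (-18 + (-9))i
= 9 - 27i


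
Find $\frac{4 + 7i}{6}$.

Divisor is real, so divide each part by 6:
= 2/3 + (7/6)i


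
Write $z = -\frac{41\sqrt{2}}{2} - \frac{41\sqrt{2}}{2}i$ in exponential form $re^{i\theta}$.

r = |z| = sqrt((-41*sqrt(2)/2)^2 + (-41*sqrt(2)/2)^2) = sqrt(1681/2 + 1681/2) = sqrt(1681) = 41
θ = arctan(b/a) = arctan(-28.9914/-28.9914) (quadrant-adjusted) = 225° = 5π/4
z = 41e^(i*5π/4)


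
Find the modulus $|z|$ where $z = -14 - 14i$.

|z| = sqrt(a^2 + b^2) = sqrt((-14)^2 + (-14)^2) = sqrt(392) = sqrt(392)


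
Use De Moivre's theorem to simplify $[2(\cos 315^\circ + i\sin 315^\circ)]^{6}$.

By De Moivre: z^n = r^n(cos(nθ) + i sin(nθ))
= 2^6(cos(6*315°) + i sin(6*315°))
= 64(cos 90° + i sin 90°)
= 64i


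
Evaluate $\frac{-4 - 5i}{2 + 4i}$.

Multiply numerator and denominator by conjugate (2 - 4i):
= (-4 - 5i)(2 - 4i) / (2^2 + 4^2)
= (-28 + 6i) / 20
Divide through by 2: (-14 + 3i) / 10
= -7/5 + (3/10)i


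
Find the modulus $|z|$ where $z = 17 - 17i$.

|z| = sqrt(a^2 + b^2) = sqrt(17^2 + (-17)^2) = sqrt(578) = sqrt(578)


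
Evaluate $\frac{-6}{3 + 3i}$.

Multiply numerator and denominator by conjugate (3 - 3i):
= (-6)(3 - 3i) / (3^2 + 3^2)
= (-18 + 18i) / 18
= -1 + i


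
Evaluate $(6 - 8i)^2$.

(a + bi)^2 = a^2 - b^2 + 2abi
= 6^2 - (-8)^2 + 2*6*(-8)i
= -28 - 96i


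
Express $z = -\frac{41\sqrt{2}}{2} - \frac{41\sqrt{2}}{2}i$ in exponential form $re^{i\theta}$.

r = |z| = sqrt((-41*sqrt(2)/2)^2 + (-41*sqrt(2)/2)^2) = sqrt(1681/2 + 1681/2) = sqrt(1681) = 41
θ = arctan(b/a) = arctan(-28.9914/-28.9914) (quadrant-adjusted) = 225° = 5π/4
z = 41e^(i*5π/4)


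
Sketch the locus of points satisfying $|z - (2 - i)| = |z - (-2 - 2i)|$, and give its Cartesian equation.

|z - z1| = |z - z2| means z is equidistant from z1 and z2,
i.e. the perpendicular bisector of the segment from (2, -1) to (-2, -2) (midpoint (0, -3/2)).
With z = x + yi, square both sides:
(x - 2)^2 + (y - (-1))^2 = (x - (-2))^2 + (y - (-2))^2
The x^2 and y^2 terms cancel: -8x + (-2)y = 8 - 5 = 3
Simplify: 8x + 2y = -3
Locus: Perpendicular bisector of the segment from (2, -1) to (-2, -2): the line 8x + 2y = -3


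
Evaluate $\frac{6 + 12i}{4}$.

Divisor is real, so divide each part by 4:
= 3/2 + 3i


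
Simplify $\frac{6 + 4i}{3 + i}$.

Multiply numerator and denominator by conjugate (3 - i):
= (6 + 4i)(3 - i) / (3^2 + 1^2)
= (22 + 6i) / 10
Divide through by 2: (11 + 3i) / 5
= 11/5 + (3/5)i


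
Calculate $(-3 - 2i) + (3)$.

(-3 + 3) + (-2 + 0)i = -2i


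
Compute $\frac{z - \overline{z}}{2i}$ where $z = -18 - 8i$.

z - conjugate(z) = 2bi
(z - conjugate(z))/(2i) = 2bi/(2i) = b = -8


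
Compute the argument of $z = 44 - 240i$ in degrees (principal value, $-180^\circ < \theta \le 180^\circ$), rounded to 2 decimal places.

θ = arctan(b/a) = arctan(-240/44) (quadrant-adjusted) = -79.61°


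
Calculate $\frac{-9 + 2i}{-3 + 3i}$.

Multiply numerator and denominator by conjugate (-3 - 3i):
= (-9 + 2i)(-3 - 3i) / ((-3)^2 + 3^2)
= (33 + 21i) / 18
Divide through by 3: (11 + 7i) / 6
= 11/6 + (7/6)i


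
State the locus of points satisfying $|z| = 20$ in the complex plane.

|z| = 20 means sqrt(x^2 + y^2) = 20
This is a circle of radius 20 centered at the origin


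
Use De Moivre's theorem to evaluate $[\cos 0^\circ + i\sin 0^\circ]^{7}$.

By De Moivre: z^n = r^n(cos(nθ) + i sin(nθ))
= 1^7(cos(7*0°) + i sin(7*0°))
= 1(cos 0° + i sin 0°)
= 1


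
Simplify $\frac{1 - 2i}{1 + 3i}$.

Multiply numerator and denominator by conjugate (1 - 3i):
= (1 - 2i)(1 - 3i) / (1^2 + 3^2)
= (-5 - 5i) / 10
Divide through by 5: (-1 - i) / 2
= -1/2 - (1/2)i


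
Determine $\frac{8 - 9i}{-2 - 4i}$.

Multiply numerator and denominator by conjugate (-2 + 4i):
= (8 - 9i)(-2 + 4i) / ((-2)^2 + (-4)^2)
= (20 + 50i) / 20
Divide through by 10: (2 + 5i) / 2
= 1 + (5/2)i


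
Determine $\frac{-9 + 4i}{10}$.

Divisor is real, so divide each part by 10:
= -9/10 + (2/5)i


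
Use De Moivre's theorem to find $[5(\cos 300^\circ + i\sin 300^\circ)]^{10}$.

By De Moivre: z^n = r^n(cos(nθ) + i sin(nθ))
= 5^10(cos(10*300°) + i sin(10*300°))
= 9765625(cos 120° + i sin 120°)
= -9765625/2 + (9765625*sqrt(3)/2)i


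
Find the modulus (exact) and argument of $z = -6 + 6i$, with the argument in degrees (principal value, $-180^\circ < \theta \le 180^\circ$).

|z| = sqrt((-6)^2 + 6^2) = sqrt(72)
arg(z) = arctan(b/a) = arctan(6/-6) (quadrant-adjusted) = 135°


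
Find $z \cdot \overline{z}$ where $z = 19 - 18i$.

z * conjugate(z) = |z|^2 = a^2 + b^2
= 19^2 + (-18)^2 = 685


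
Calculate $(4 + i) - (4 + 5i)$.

(4 - 4) + (1 - 5)i = -4i


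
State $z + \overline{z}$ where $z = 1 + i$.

z + conjugate(z) = (a + bi) + (a - bi) = 2a
= 2 * 1 = 2


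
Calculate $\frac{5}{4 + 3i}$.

Multiply numerator and denominator by conjugate (4 - 3i):
= (5)(4 - 3i) / (4^2 + 3^2)
= (20 - 15i) / 25
Divide through by 5: (4 - 3i) / 5
= 4/5 - (3/5)i


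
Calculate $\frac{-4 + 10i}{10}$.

Divisor is real, so divide each part by 10:
= -2/5 + i


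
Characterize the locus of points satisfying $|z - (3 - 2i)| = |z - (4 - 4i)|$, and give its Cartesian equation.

|z - z1| = |z - z2| means z is equidistant from z1 and z2,
i.e. the perpendicular bisector of the segment from (3, -2) to (4, -4) (midpoint (7/2, -3)).
With z = x + yi, square both sides:
(x - 3)^2 + (y - (-2))^2 = (x - 4)^2 + (y - (-4))^2
The x^2 and y^2 terms cancel: 2x + (-4)y = 32 - 13 = 19
Simplify: 2x - 4y = 19
Locus: Perpendicular bisector of the segment from (3, -2) to (4, -4): the line 2x - 4y = 19


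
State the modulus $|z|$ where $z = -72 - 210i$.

|z| = sqrt(a^2 + b^2) = sqrt((-72)^2 + (-210)^2) = sqrt(49284) = 222


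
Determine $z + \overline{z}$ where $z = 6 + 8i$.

z + conjugate(z) = (a + bi) + (a - bi) = 2a
= 2 * 6 = 12


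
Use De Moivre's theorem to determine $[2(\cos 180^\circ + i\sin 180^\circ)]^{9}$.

By De Moivre: z^n = r^n(cos(nθ) + i sin(nθ))
= 2^9(cos(9*180°) + i sin(9*180°))
= 512(cos 180° + i sin 180°)
= -512


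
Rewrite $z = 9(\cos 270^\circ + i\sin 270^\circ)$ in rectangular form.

a = r cos θ = 9 * 0 = 0
b = r sin θ = 9 * -1 = -9
z = -9i


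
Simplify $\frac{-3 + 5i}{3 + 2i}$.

Multiply numerator and denominator by conjugate (3 - 2i):
= (-3 + 5i)(3 - 2i) / (3^2 + 2^2)
= (1 + 21i) / 13
= 1/13 + (21/13)i


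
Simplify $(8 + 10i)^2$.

(a + bi)^2 = a^2 - b^2 + 2abi
= 8^2 - 10^2 + 2*8*10i
= -36 + 160i


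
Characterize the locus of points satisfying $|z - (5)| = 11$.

|z - z0| = r describes a circle centered at z0 with radius r
Here z0 = 5 and r = 11
Locus: Circle centered at (5, 0) with radius 11


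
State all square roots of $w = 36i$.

|w| = 36, arg(w) = 90°
Root modulus = 36^(1/2) = 6
Root arguments: θ_k = (90° + 360°k)/2 for k = 0, 1, ..., 1
Roots: 3*sqrt(2) + 3*sqrt(2)i, -3*sqrt(2) - 3*sqrt(2)i


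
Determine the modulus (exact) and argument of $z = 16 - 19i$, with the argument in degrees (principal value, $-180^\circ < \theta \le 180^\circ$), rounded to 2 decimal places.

|z| = sqrt(16^2 + (-19)^2) = sqrt(617)
arg(z) = arctan(b/a) = arctan(-19/16) (quadrant-adjusted) = -49.90°


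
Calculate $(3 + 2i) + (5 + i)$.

(3 + 5) + (2 + 1)i = 8 + 3i


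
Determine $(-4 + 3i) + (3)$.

(-4 + 3) + (3 + 0)i = -1 + 3i


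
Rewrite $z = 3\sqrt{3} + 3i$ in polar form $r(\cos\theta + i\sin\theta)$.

r = |z| = sqrt(a^2 + b^2) = sqrt((3*sqrt(3))^2 + (3)^2) = sqrt(27 + 9) = sqrt(36) = 6
θ = arctan(b/a) = arctan(3/5.1962) (quadrant-adjusted) = 30°
z = 6(cos 30° + i sin 30°)


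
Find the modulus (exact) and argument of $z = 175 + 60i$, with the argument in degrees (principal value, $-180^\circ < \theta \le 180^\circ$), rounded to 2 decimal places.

|z| = sqrt(175^2 + 60^2) = 185
arg(z) = arctan(b/a) = arctan(60/175) (quadrant-adjusted) = 18.92°


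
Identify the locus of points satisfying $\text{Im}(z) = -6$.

Im(z) = y where z = x + yi; the equation y = -6 is satisfied by all points with that y-coordinate
Locus: Horizontal line y = -6


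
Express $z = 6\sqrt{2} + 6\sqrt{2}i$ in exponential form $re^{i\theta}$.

r = |z| = sqrt((6*sqrt(2))^2 + (6*sqrt(2))^2) = sqrt(72 + 72) = sqrt(144) = 12
θ = arctan(b/a) = arctan(8.4853/8.4853) (quadrant-adjusted) = 45° = π/4
z = 12e^(i*π/4)


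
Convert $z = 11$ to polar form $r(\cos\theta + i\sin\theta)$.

r = |z| = sqrt(a^2 + b^2) = sqrt((11)^2 + (0)^2) = sqrt(121 + 0) = sqrt(121) = 11
b = 0 and a > 0, so z lies on the positive real axis: θ = 0°
z = 11(cos 0° + i sin 0°)


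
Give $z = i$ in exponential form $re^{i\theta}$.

r = |z| = sqrt((0)^2 + (1)^2) = sqrt(0 + 1) = sqrt(1) = 1
a = 0 and b > 0, so z lies on the positive imaginary axis: θ = 90° = π/2
z = 1e^(i*π/2)


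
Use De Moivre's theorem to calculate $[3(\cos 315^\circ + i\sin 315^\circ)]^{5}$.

By De Moivre: z^n = r^n(cos(nθ) + i sin(nθ))
= 3^5(cos(5*315°) + i sin(5*315°))
= 243(cos 135° + i sin 135°)
= -243*sqrt(2)/2 + (243*sqrt(2)/2)i


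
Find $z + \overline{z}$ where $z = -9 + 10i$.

z + conjugate(z) = (a + bi) + (a - bi) = 2a
= 2 * (-9) = -18


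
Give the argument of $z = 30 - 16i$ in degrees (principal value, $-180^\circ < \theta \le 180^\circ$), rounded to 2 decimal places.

θ = arctan(b/a) = arctan(-16/30) (quadrant-adjusted) = -28.07°


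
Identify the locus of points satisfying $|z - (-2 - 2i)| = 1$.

|z - z0| = r describes a circle centered at z0 with radius r
Here z0 = -2 - 2i and r = 1
Locus: Circle centered at (-2, -2) with radius 1


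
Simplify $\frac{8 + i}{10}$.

Divisor is real, so divide each part by 10:
= 4/5 + (1/10)i


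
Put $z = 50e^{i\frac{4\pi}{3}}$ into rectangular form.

a = r cos θ = 50 * -1/2 = -25
b = r sin θ = 50 * -sqrt(3)/2 = -25*sqrt(3)
z = -25 - 25*sqrt(3)i


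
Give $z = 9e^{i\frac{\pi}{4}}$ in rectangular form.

a = r cos θ = 9 * sqrt(2)/2 = 9*sqrt(2)/2
b = r sin θ = 9 * sqrt(2)/2 = 9*sqrt(2)/2
z = 9*sqrt(2)/2 + (9*sqrt(2)/2)i


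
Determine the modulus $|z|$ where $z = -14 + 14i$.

|z| = sqrt(a^2 + b^2) = sqrt((-14)^2 + 14^2) = sqrt(392) = sqrt(392)


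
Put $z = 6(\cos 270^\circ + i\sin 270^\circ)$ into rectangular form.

a = r cos θ = 6 * 0 = 0
b = r sin θ = 6 * -1 = -6
z = -6i


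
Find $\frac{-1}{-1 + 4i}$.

Multiply numerator and denominator by conjugate (-1 - 4i):
= (-1)(-1 - 4i) / ((-1)^2 + 4^2)
= (1 + 4i) / 17
= 1/17 + (4/17)i


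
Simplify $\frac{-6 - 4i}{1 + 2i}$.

Multiply numerator and denominator by conjugate (1 - 2i):
= (-6 - 4i)(1 - 2i) / (1^2 + 2^2)
= (-14 + 8i) / 5
= -14/5 + (8/5)i


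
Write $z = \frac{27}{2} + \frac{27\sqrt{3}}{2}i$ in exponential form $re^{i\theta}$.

r = |z| = sqrt((27/2)^2 + (27*sqrt(3)/2)^2) = sqrt(729/4 + 2187/4) = sqrt(729) = 27
θ = arctan(b/a) = arctan(23.3827/13.5) (quadrant-adjusted) = 60° = π/3
z = 27e^(i*π/3)


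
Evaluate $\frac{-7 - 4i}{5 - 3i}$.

Multiply numerator and denominator by conjugate (5 + 3i):
= (-7 - 4i)(5 + 3i) / (5^2 + (-3)^2)
= (-23 - 41i) / 34
= -23/34 - (41/34)i


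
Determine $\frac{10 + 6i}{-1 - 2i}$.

Multiply numerator and denominator by conjugate (-1 + 2i):
= (10 + 6i)(-1 + 2i) / ((-1)^2 + (-2)^2)
= (-22 + 14i) / 5
= -22/5 + (14/5)i


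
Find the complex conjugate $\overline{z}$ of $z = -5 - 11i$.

If z = a + bi, then conjugate(z) = a - bi
conjugate(-5 - 11i) = -5 + 11i


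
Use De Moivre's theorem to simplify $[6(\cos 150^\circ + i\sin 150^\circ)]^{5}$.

By De Moivre: z^n = r^n(cos(nθ) + i sin(nθ))
= 6^5(cos(5*150°) + i sin(5*150°))
= 7776(cos 30° + i sin 30°)
= 3888*sqrt(3) + 3888i


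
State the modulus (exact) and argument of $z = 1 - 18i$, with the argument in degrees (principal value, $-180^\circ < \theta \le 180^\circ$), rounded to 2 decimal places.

|z| = sqrt(1^2 + (-18)^2) = sqrt(325)
arg(z) = arctan(b/a) = arctan(-18/1) (quadrant-adjusted) = -86.82°


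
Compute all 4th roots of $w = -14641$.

|w| = 14641, arg(w) = 180°
Root modulus = 14641^(1/4) = 11
Root arguments: θ_k = (180° + 360°k)/4 for k = 0, 1, ..., 3
Roots: 11*sqrt(2)/2 + (11*sqrt(2)/2)i, -11*sqrt(2)/2 + (11*sqrt(2)/2)i, -11*sqrt(2)/2 - (11*sqrt(2)/2)i, 11*sqrt(2)/2 - (11*sqrt(2)/2)i


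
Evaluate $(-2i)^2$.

(a + bi)^2 = a^2 - b^2 + 2abi
= 0^2 - (-2)^2 + 2*0*(-2)i
= -4


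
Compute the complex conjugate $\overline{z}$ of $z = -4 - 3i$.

If z = a + bi, then conjugate(z) = a - bi
conjugate(-4 - 3i) = -4 + 3i


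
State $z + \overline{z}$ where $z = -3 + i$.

z + conjugate(z) = (a + bi) + (a - bi) = 2a
= 2 * (-3) = -6


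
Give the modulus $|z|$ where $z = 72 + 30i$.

|z| = sqrt(a^2 + b^2) = sqrt(72^2 + 30^2) = sqrt(6084) = 78


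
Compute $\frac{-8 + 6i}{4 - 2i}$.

Multiply numerator and denominator by conjugate (4 + 2i):
= (-8 + 6i)(4 + 2i) / (4^2 + (-2)^2)
= (-44 + 8i) / 20
Divide through by 4: (-11 + 2i) / 5
= -11/5 + (2/5)i


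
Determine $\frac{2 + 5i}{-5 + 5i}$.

Multiply numerator and denominator by conjugate (-5 - 5i):
= (2 + 5i)(-5 - 5i) / ((-5)^2 + 5^2)
= (15 - 35i) / 50
Divide through by 5: (3 - 7i) / 10
= 3/10 - (7/10)i


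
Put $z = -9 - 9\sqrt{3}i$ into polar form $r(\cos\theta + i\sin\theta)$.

r = |z| = sqrt(a^2 + b^2) = sqrt((-9)^2 + (-9*sqrt(3))^2) = sqrt(81 + 243) = sqrt(324) = 18
θ = arctan(b/a) = arctan(-15.5885/-9) (quadrant-adjusted) = 240°
z = 18(cos 240° + i sin 240°)


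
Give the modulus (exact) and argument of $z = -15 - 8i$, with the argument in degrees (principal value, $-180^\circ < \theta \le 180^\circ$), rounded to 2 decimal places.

|z| = sqrt((-15)^2 + (-8)^2) = 17
arg(z) = arctan(b/a) = arctan(-8/-15) (quadrant-adjusted) = -151.93°


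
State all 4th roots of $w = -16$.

|w| = 16, arg(w) = 180°
Root modulus = 16^(1/4) = 2
Root arguments: θ_k = (180° + 360°k)/4 for k = 0, 1, ..., 3
Roots: sqrt(2) + sqrt(2)i, -sqrt(2) + sqrt(2)i, -sqrt(2) - sqrt(2)i, sqrt(2) - sqrt(2)i


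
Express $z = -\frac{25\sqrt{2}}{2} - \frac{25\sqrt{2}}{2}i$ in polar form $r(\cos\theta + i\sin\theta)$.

r = |z| = sqrt(a^2 + b^2) = sqrt((-25*sqrt(2)/2)^2 + (-25*sqrt(2)/2)^2) = sqrt(625/2 + 625/2) = sqrt(625) = 25
θ = arctan(b/a) = arctan(-17.6777/-17.6777) (quadrant-adjusted) = 225°
z = 25(cos 225° + i sin 225°)


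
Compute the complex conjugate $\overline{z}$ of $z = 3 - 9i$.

If z = a + bi, then conjugate(z) = a - bi
conjugate(3 - 9i) = 3 + 9i


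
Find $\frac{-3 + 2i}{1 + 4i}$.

Multiply numerator and denominator by conjugate (1 - 4i):
= (-3 + 2i)(1 - 4i) / (1^2 + 4^2)
= (5 + 14i) / 17
= 5/17 + (14/17)i


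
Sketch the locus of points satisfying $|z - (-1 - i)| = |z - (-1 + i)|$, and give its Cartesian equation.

|z - z1| = |z - z2| means z is equidistant from z1 and z2,
i.e. the perpendicular bisector of the segment from (-1, -1) to (-1, 1) (midpoint (-1, 0)).
With z = x + yi, square both sides:
(x - (-1))^2 + (y - (-1))^2 = (x - (-1))^2 + (y - 1)^2
The x^2 and y^2 terms cancel: 0x + 4y = 2 - 2 = 0
Simplify: y = 0
Locus: Perpendicular bisector of the segment from (-1, -1) to (-1, 1): the line y = 0


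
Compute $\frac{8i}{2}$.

Divisor is real, so divide each part by 2:
= 4i


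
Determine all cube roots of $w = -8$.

|w| = 8, arg(w) = 180°
Root modulus = 8^(1/3) = 2
Root arguments: θ_k = (180° + 360°k)/3 for k = 0, 1, ..., 2
Roots: 1 + sqrt(3)i, -2, 1 - sqrt(3)i


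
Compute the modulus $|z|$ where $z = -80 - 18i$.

|z| = sqrt(a^2 + b^2) = sqrt((-80)^2 + (-18)^2) = sqrt(6724) = 82


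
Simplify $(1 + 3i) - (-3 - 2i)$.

(1 - (-3)) + (3 - (-2))i = 4 + 5i


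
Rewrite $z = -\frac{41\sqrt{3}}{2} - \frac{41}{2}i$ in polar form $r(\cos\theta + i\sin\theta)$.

r = |z| = sqrt(a^2 + b^2) = sqrt((-41*sqrt(3)/2)^2 + (-41/2)^2) = sqrt(5043/4 + 1681/4) = sqrt(1681) = 41
θ = arctan(b/a) = arctan(-20.5/-35.507) (quadrant-adjusted) = 210°
z = 41(cos 210° + i sin 210°)


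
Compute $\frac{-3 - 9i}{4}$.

Divisor is real, so divide each part by 4:
= -3/4 - (9/4)i


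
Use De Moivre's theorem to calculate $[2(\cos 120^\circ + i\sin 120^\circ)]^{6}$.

By De Moivre: z^n = r^n(cos(nθ) + i sin(nθ))
= 2^6(cos(6*120°) + i sin(6*120°))
= 64(cos 0° + i sin 0°)
= 64


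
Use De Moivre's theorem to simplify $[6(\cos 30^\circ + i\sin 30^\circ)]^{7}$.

By De Moivre: z^n = r^n(cos(nθ) + i sin(nθ))
= 6^7(cos(7*30°) + i sin(7*30°))
= 279936(cos 210° + i sin 210°)
= -139968*sqrt(3) - 139968i


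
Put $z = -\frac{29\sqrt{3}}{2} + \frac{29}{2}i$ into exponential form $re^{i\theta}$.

r = |z| = sqrt((-29*sqrt(3)/2)^2 + (29/2)^2) = sqrt(2523/4 + 841/4) = sqrt(841) = 29
θ = arctan(b/a) = arctan(14.5/-25.1147) (quadrant-adjusted) = 150° = 5π/6
z = 29e^(i*5π/6)


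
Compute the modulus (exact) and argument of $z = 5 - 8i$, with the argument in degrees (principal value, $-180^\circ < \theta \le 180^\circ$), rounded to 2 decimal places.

|z| = sqrt(5^2 + (-8)^2) = sqrt(89)
arg(z) = arctan(b/a) = arctan(-8/5) (quadrant-adjusted) = -57.99°


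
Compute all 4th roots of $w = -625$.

|w| = 625, arg(w) = 180°
Root modulus = 625^(1/4) = 5
Root arguments: θ_k = (180° + 360°k)/4 for k = 0, 1, ..., 3
Roots: 5*sqrt(2)/2 + (5*sqrt(2)/2)i, -5*sqrt(2)/2 + (5*sqrt(2)/2)i, -5*sqrt(2)/2 - (5*sqrt(2)/2)i, 5*sqrt(2)/2 - (5*sqrt(2)/2)i


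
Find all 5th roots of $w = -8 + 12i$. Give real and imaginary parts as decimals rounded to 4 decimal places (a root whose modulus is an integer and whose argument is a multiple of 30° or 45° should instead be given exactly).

|w| = sqrt(208) ≈ 14.422205, arg(w) ≈ 123.690068°
Root modulus = sqrt(208)^(1/5) ≈ 1.705322
Root arguments: θ_k = (arg(w) + 360°k)/5 for k = 0, 1, ..., 4
Compute each root as (root modulus)(cos θ_k + i sin θ_k) using full-precision intermediates, then round to 4 decimal places.
Roots: 1.5488 + 0.7136i, -0.2001 + 1.6935i, -1.6725 + 0.3330i, -0.8336 - 1.4877i, 1.1573 - 1.2525i


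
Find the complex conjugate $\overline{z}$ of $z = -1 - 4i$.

If z = a + bi, then conjugate(z) = a - bi
conjugate(-1 - 4i) = -1 + 4i


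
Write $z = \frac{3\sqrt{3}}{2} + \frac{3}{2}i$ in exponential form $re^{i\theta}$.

r = |z| = sqrt((3*sqrt(3)/2)^2 + (3/2)^2) = sqrt(27/4 + 9/4) = sqrt(9) = 3
θ = arctan(b/a) = arctan(1.5/2.5981) (quadrant-adjusted) = 30° = π/6
z = 3e^(i*π/6)


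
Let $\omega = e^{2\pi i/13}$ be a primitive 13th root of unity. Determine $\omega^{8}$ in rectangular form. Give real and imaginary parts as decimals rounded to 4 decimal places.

ω^8 = e^(2πi·8/13) = e^(i·16π/13)
= cos(16π/13) + i sin(16π/13)
= -0.7485 - 0.6631i


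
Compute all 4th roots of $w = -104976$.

|w| = 104976, arg(w) = 180°
Root modulus = 104976^(1/4) = 18
Root arguments: θ_k = (180° + 360°k)/4 for k = 0, 1, ..., 3
Roots: 9*sqrt(2) + 9*sqrt(2)i, -9*sqrt(2) + 9*sqrt(2)i, -9*sqrt(2) - 9*sqrt(2)i, 9*sqrt(2) - 9*sqrt(2)i


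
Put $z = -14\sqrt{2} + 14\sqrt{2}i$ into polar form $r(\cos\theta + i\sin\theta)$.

r = |z| = sqrt(a^2 + b^2) = sqrt((-14*sqrt(2))^2 + (14*sqrt(2))^2) = sqrt(392 + 392) = sqrt(784) = 28
θ = arctan(b/a) = arctan(19.799/-19.799) (quadrant-adjusted) = 135°
z = 28(cos 135° + i sin 135°)


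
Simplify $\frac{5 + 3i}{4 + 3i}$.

Multiply numerator and denominator by conjugate (4 - 3i):
= (5 + 3i)(4 - 3i) / (4^2 + 3^2)
= (29 - 3i) / 25
= 29/25 - (3/25)i


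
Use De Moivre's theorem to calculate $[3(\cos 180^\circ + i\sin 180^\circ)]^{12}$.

By De Moivre: z^n = r^n(cos(nθ) + i sin(nθ))
= 3^12(cos(12*180°) + i sin(12*180°))
= 531441(cos 0° + i sin 0°)
= 531441


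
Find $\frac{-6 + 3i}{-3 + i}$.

Multiply numerator and denominator by conjugate (-3 - i):
= (-6 + 3i)(-3 - i) / ((-3)^2 + 1^2)
= (21 - 3i) / 10
= 21/10 - (3/10)i


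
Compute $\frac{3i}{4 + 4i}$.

Multiply numerator and denominator by conjugate (4 - 4i):
= (3i)(4 - 4i) / (4^2 + 4^2)
= (12 + 12i) / 32
Divide through by 4: (3 + 3i) / 8
= 3/8 + (3/8)i


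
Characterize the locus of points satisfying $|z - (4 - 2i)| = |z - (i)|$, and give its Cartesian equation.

|z - z1| = |z - z2| means z is equidistant from z1 and z2,
i.e. the perpendicular bisector of the segment from (4, -2) to (0, 1) (midpoint (2, -1/2)).
With z = x + yi, square both sides:
(x - 4)^2 + (y - (-2))^2 = (x - 0)^2 + (y - 1)^2
The x^2 and y^2 terms cancel: -8x + 6y = 1 - 20 = -19
Simplify: 8x - 6y = 19
Locus: Perpendicular bisector of the segment from (4, -2) to (0, 1): the line 8x - 6y = 19


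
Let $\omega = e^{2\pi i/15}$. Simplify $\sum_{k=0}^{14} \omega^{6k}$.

Let ζ = ω^6 = e^(2πi·6/15). Since 15 ∤ 6, ζ ≠ 1.
Sum = Σ_{k=0}^{14} ζ^k = (ζ^15 - 1)/(ζ - 1) = (ω^{6·15} - 1)/(ζ - 1) = (1 - 1)/(ζ - 1) = 0


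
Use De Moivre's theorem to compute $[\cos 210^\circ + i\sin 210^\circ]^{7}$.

By De Moivre: z^n = r^n(cos(nθ) + i sin(nθ))
= 1^7(cos(7*210°) + i sin(7*210°))
= 1(cos 30° + i sin 30°)
= sqrt(3)/2 + (1/2)i


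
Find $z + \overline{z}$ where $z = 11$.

z + conjugate(z) = (a + bi) + (a - bi) = 2a
= 2 * 11 = 22


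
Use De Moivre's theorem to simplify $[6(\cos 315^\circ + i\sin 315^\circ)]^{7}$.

By De Moivre: z^n = r^n(cos(nθ) + i sin(nθ))
= 6^7(cos(7*315°) + i sin(7*315°))
= 279936(cos 45° + i sin 45°)
= 139968*sqrt(2) + 139968*sqrt(2)i


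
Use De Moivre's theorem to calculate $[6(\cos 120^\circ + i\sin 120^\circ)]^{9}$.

By De Moivre: z^n = r^n(cos(nθ) + i sin(nθ))
= 6^9(cos(9*120°) + i sin(9*120°))
= 10077696(cos 0° + i sin 0°)
= 10077696


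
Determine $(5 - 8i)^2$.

(a + bi)^2 = a^2 - b^2 + 2abi
= 5^2 - (-8)^2 + 2*5*(-8)i
= -39 - 80i


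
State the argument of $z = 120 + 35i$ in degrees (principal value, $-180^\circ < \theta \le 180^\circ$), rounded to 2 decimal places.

θ = arctan(b/a) = arctan(35/120) (quadrant-adjusted) = 16.26°


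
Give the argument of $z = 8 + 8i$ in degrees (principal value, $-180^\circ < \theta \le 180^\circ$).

θ = arctan(b/a) = arctan(8/8) (quadrant-adjusted) = 45°


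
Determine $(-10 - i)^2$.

(a + bi)^2 = a^2 - b^2 + 2abi
= (-10)^2 - (-1)^2 + 2*(-10)*(-1)i
= 99 + 20i


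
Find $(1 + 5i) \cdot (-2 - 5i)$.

(a1*a2 - b1*b2) + (a1*b2 + b1*a2)i
= (-2 - (-25)) + (-5 + (-10))i
= 23 - 15i


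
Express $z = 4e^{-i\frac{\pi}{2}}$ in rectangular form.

a = r cos θ = 4 * 0 = 0
b = r sin θ = 4 * -1 = -4
z = -4i


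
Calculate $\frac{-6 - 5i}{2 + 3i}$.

Multiply numerator and denominator by conjugate (2 - 3i):
= (-6 - 5i)(2 - 3i) / (2^2 + 3^2)
= (-27 + 8i) / 13
= -27/13 + (8/13)i


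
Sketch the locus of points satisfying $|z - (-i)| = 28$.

|z - z0| = r describes a circle centered at z0 with radius r
Here z0 = -i and r = 28
Locus: Circle centered at (0, -1) with radius 28


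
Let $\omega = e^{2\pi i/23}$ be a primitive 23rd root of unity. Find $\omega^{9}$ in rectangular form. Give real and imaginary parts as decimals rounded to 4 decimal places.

ω^9 = e^(2πi·9/23) = e^(i·18π/23)
= cos(18π/23) + i sin(18π/23)
= -0.7757 + 0.6311i


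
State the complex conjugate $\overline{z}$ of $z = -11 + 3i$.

If z = a + bi, then conjugate(z) = a - bi
conjugate(-11 + 3i) = -11 - 3i


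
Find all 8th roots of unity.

ω_k = e^(2πik/8) = cos(2πk/8) + i sin(2πk/8) for k = 0, 1, ..., 7
Roots: 1, sqrt(2)/2 + (sqrt(2)/2)i, i, -sqrt(2)/2 + (sqrt(2)/2)i, -1, -sqrt(2)/2 - (sqrt(2)/2)i, -i, sqrt(2)/2 - (sqrt(2)/2)i


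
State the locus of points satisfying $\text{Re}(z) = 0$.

Re(z) = x where z = x + yi; the equation x = 0 is satisfied by all points with that x-coordinate
Locus: Vertical line x = 0


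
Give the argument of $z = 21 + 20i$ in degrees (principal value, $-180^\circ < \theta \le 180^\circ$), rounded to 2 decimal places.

θ = arctan(b/a) = arctan(20/21) (quadrant-adjusted) = 43.60°


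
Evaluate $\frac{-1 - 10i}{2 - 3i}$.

Multiply numerator and denominator by conjugate (2 + 3i):
= (-1 - 10i)(2 + 3i) / (2^2 + (-3)^2)
= (28 - 23i) / 13
= 28/13 - (23/13)i


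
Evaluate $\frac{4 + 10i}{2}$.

Divisor is real, so divide each part by 2:
= 2 + 5i


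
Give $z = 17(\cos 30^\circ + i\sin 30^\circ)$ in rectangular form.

a = r cos θ = 17 * sqrt(3)/2 = 17*sqrt(3)/2
b = r sin θ = 17 * 1/2 = 17/2
z = 17*sqrt(3)/2 + (17/2)i


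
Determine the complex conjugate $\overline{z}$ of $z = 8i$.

If z = a + bi, then conjugate(z) = a - bi
conjugate(8i) = -8i


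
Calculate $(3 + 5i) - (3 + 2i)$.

(3 - 3) + (5 - 2)i = 3i


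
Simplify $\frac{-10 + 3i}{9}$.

Divisor is real, so divide each part by 9:
= -10/9 + (1/3)i


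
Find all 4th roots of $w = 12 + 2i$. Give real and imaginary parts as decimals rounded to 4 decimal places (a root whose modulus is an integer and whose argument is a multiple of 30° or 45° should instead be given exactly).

|w| = sqrt(148) ≈ 12.165525, arg(w) ≈ 9.462322°
Root modulus = sqrt(148)^(1/4) ≈ 1.867595
Root arguments: θ_k = (arg(w) + 360°k)/4 for k = 0, 1, ..., 3
Compute each root as (root modulus)(cos θ_k + i sin θ_k) using full-precision intermediates, then round to 4 decimal places.
Roots: 1.8660 + 0.0771i, -0.0771 + 1.8660i, -1.8660 - 0.0771i, 0.0771 - 1.8660i


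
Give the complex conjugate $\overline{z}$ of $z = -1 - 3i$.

If z = a + bi, then conjugate(z) = a - bi
conjugate(-1 - 3i) = -1 + 3i


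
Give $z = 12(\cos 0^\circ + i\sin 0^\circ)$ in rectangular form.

a = r cos θ = 12 * 1 = 12
b = r sin θ = 12 * 0 = 0
z = 12


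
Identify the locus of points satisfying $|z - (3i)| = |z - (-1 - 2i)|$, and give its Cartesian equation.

|z - z1| = |z - z2| means z is equidistant from z1 and z2,
i.e. the perpendicular bisector of the segment from (0, 3) to (-1, -2) (midpoint (-1/2, 1/2)).
With z = x + yi, square both sides:
(x - 0)^2 + (y - 3)^2 = (x - (-1))^2 + (y - (-2))^2
The x^2 and y^2 terms cancel: -2x + (-10)y = 5 - 9 = -4
Simplify: x + 5y = 2
Locus: Perpendicular bisector of the segment from (0, 3) to (-1, -2): the line x + 5y = 2


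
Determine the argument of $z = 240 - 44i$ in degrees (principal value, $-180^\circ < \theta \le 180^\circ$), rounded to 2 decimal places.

θ = arctan(b/a) = arctan(-44/240) (quadrant-adjusted) = -10.39°


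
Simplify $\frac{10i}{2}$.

Divisor is real, so divide each part by 2:
= 5i


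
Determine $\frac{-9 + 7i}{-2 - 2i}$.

Multiply numerator and denominator by conjugate (-2 + 2i):
= (-9 + 7i)(-2 + 2i) / ((-2)^2 + (-2)^2)
= (4 - 32i) / 8
Divide through by 4: (1 - 8i) / 2
= 1/2 - 4i


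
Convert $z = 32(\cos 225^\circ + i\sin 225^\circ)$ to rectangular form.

a = r cos θ = 32 * -sqrt(2)/2 = -16*sqrt(2)
b = r sin θ = 32 * -sqrt(2)/2 = -16*sqrt(2)
z = -16*sqrt(2) - 16*sqrt(2)i


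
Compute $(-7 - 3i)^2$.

(a + bi)^2 = a^2 - b^2 + 2abi
= (-7)^2 - (-3)^2 + 2*(-7)*(-3)i
= 40 + 42i


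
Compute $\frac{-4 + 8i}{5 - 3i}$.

Multiply numerator and denominator by conjugate (5 + 3i):
= (-4 + 8i)(5 + 3i) / (5^2 + (-3)^2)
= (-44 + 28i) / 34
Divide through by 2: (-22 + 14i) / 17
= -22/17 + (14/17)i


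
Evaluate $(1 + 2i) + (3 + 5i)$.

(1 + 3) + (2 + 5)i = 4 + 7i


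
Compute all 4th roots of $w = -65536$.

|w| = 65536, arg(w) = 180°
Root modulus = 65536^(1/4) = 16
Root arguments: θ_k = (180° + 360°k)/4 for k = 0, 1, ..., 3
Roots: 8*sqrt(2) + 8*sqrt(2)i, -8*sqrt(2) + 8*sqrt(2)i, -8*sqrt(2) - 8*sqrt(2)i, 8*sqrt(2) - 8*sqrt(2)i


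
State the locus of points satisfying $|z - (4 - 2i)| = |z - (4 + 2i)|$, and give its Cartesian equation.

|z - z1| = |z - z2| means z is equidistant from z1 and z2,
i.e. the perpendicular bisector of the segment from (4, -2) to (4, 2) (midpoint (4, 0)).
With z = x + yi, square both sides:
(x - 4)^2 + (y - (-2))^2 = (x - 4)^2 + (y - 2)^2
The x^2 and y^2 terms cancel: 0x + 8y = 20 - 20 = 0
Simplify: y = 0
Locus: Perpendicular bisector of the segment from (4, -2) to (4, 2): the line y = 0


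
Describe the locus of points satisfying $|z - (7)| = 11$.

|z - z0| = r describes a circle centered at z0 with radius r
Here z0 = 7 and r = 11
Locus: Circle centered at (7, 0) with radius 11


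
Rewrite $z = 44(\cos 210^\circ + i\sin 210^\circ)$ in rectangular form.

a = r cos θ = 44 * -sqrt(3)/2 = -22*sqrt(3)
b = r sin θ = 44 * -1/2 = -22
z = -22*sqrt(3) - 22i


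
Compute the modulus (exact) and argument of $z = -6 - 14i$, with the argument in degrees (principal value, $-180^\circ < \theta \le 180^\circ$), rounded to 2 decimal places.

|z| = sqrt((-6)^2 + (-14)^2) = sqrt(232)
arg(z) = arctan(b/a) = arctan(-14/-6) (quadrant-adjusted) = -113.20°


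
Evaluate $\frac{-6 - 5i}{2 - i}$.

Multiply numerator and denominator by conjugate (2 + i):
= (-6 - 5i)(2 + i) / (2^2 + (-1)^2)
= (-7 - 16i) / 5
= -7/5 - (16/5)i


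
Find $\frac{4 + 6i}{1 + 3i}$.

Multiply numerator and denominator by conjugate (1 - 3i):
= (4 + 6i)(1 - 3i) / (1^2 + 3^2)
= (22 - 6i) / 10
Divide through by 2: (11 - 3i) / 5
= 11/5 - (3/5)i


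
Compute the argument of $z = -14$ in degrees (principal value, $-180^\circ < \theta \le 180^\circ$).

b = 0 and a < 0, so z lies on the negative real axis: θ = 180°


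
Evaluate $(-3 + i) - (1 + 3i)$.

(-3 - 1) + (1 - 3)i = -4 - 2i


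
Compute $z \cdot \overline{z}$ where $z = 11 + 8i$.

z * conjugate(z) = |z|^2 = a^2 + b^2
= 11^2 + 8^2 = 185


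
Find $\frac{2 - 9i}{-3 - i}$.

Multiply numerator and denominator by conjugate (-3 + i):
= (2 - 9i)(-3 + i) / ((-3)^2 + (-1)^2)
= (3 + 29i) / 10
= 3/10 + (29/10)i


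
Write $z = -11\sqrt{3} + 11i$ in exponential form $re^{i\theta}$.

r = |z| = sqrt((-11*sqrt(3))^2 + (11)^2) = sqrt(363 + 121) = sqrt(484) = 22
θ = arctan(b/a) = arctan(11/-19.0526) (quadrant-adjusted) = 150° = 5π/6
z = 22e^(i*5π/6)


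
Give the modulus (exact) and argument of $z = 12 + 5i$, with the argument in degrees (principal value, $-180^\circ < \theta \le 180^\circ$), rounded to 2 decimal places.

|z| = sqrt(12^2 + 5^2) = 13
arg(z) = arctan(b/a) = arctan(5/12) (quadrant-adjusted) = 22.62°


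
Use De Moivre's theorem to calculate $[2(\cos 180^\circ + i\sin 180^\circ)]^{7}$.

By De Moivre: z^n = r^n(cos(nθ) + i sin(nθ))
= 2^7(cos(7*180°) + i sin(7*180°))
= 128(cos 180° + i sin 180°)
= -128


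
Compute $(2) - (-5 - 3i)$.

(2 - (-5)) + (0 - (-3))i = 7 + 3i


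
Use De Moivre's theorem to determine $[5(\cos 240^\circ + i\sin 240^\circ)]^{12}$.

By De Moivre: z^n = r^n(cos(nθ) + i sin(nθ))
= 5^12(cos(12*240°) + i sin(12*240°))
= 244140625(cos 0° + i sin 0°)
= 244140625


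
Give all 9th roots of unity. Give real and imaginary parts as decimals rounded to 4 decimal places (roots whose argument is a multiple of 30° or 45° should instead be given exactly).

ω_k = e^(2πik/9) = cos(2πk/9) + i sin(2πk/9) for k = 0, 1, ..., 8
Roots: 1, 0.7660 + 0.6428i, 0.1736 + 0.9848i, -1/2 + (sqrt(3)/2)i, -0.9397 + 0.3420i, -0.9397 - 0.3420i, -1/2 - (sqrt(3)/2)i, 0.1736 - 0.9848i, 0.7660 - 0.6428i


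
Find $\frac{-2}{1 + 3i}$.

Multiply numerator and denominator by conjugate (1 - 3i):
= (-2)(1 - 3i) / (1^2 + 3^2)
= (-2 + 6i) / 10
Divide through by 2: (-1 + 3i) / 5
= -1/5 + (3/5)i


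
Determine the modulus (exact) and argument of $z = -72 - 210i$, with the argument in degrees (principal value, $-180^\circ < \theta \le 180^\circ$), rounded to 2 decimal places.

|z| = sqrt((-72)^2 + (-210)^2) = 222
arg(z) = arctan(b/a) = arctan(-210/-72) (quadrant-adjusted) = -108.92°


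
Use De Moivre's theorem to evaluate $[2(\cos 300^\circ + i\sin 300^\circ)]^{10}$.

By De Moivre: z^n = r^n(cos(nθ) + i sin(nθ))
= 2^10(cos(10*300°) + i sin(10*300°))
= 1024(cos 120° + i sin 120°)
= -512 + 512*sqrt(3)i


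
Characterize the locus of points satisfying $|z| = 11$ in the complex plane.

|z| = 11 means sqrt(x^2 + y^2) = 11
This is a circle of radius 11 centered at the origin


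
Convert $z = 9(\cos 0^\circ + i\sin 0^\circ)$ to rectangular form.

a = r cos θ = 9 * 1 = 9
b = r sin θ = 9 * 0 = 0
z = 9


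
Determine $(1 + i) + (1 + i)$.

(1 + 1) + (1 + 1)i = 2 + 2i


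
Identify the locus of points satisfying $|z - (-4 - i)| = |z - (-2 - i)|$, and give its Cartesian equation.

|z - z1| = |z - z2| means z is equidistant from z1 and z2,
i.e. the perpendicular bisector of the segment from (-4, -1) to (-2, -1) (midpoint (-3, -1)).
With z = x + yi, square both sides:
(x - (-4))^2 + (y - (-1))^2 = (x - (-2))^2 + (y - (-1))^2
The x^2 and y^2 terms cancel: 4x + 0y = 5 - 17 = -12
Simplify: x = -3
Locus: Perpendicular bisector of the segment from (-4, -1) to (-2, -1): the line x = -3


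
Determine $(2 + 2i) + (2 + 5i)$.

(2 + 2) + (2 + 5)i = 4 + 7i


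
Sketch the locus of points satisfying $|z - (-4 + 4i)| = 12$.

|z - z0| = r describes a circle centered at z0 with radius r
Here z0 = -4 + 4i and r = 12
Locus: Circle centered at (-4, 4) with radius 12


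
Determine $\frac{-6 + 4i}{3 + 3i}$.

Multiply numerator and denominator by conjugate (3 - 3i):
= (-6 + 4i)(3 - 3i) / (3^2 + 3^2)
= (-6 + 30i) / 18
Divide through by 6: (-1 + 5i) / 3
= -1/3 + (5/3)i
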